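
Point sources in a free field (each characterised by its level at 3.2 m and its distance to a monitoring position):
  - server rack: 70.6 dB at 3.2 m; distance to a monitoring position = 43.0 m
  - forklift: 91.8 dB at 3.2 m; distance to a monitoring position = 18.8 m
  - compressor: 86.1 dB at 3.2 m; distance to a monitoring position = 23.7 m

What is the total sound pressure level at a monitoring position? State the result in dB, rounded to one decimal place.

First find each source's level at the receiver (point-source: −20·log₁₀(r/r_ref)), then combine on an intensity basis.
server rack: 70.6 − 20·log₁₀(43.0/3.2) = 70.6 − 22.57 = 48.03 dB.
forklift: 91.8 − 20·log₁₀(18.8/3.2) = 91.8 − 15.38 = 76.42 dB.
compressor: 86.1 − 20·log₁₀(23.7/3.2) = 86.1 − 17.39 = 68.71 dB.
Σ 10^(L/10) = 5.134e+07 → L_total = 10·log₁₀(5.134e+07) = 77.10 dB.

77.1 dB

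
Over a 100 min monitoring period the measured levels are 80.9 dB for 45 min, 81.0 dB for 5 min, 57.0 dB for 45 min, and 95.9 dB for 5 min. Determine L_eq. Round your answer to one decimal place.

84.1 dB

The energy average is taken in the linear domain: L_eq = 10·log₁₀[(Σ tᵢ·10^(Lᵢ/10))/T], T = 100 min.
Σ tᵢ·10^(Lᵢ/10) = 45·10^(80.9/10) + 5·10^(81.0/10) + 45·10^(57.0/10) + 5·10^(95.9/10) = 2.564e+10.
L_eq = 10·log₁₀(2.564e+10/100) = 84.09 dB.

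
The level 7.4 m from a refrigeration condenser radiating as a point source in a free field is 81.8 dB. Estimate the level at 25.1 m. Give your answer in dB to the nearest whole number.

Spherical spreading from a point source gives a 20·log₁₀(r₂/r₁) drop.
L₂ = 81.8 − 20·log₁₀(25.1/7.4) = 81.8 − 10.609 = 71.19 dB.

71 dB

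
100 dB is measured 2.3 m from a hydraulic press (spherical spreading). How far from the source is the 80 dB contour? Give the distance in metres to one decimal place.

23.0 m

The 20.0 dB drop corresponds to a distance ratio of 10^(20.0/20) for a point source.
r₂ = 2.3·10^((100−80)/20) = 2.3·10^(20.0/20) = 23.00 m.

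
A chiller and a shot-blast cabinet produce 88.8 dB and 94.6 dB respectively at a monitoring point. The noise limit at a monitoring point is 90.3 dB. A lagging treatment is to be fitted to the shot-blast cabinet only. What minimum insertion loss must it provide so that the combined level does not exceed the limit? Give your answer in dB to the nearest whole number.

Everything except the shot-blast cabinet sums to 10^(88.8/10) = 7.586e+08 in linear terms, 88.80 dB.
To meet 90.3 dB overall, the treated shot-blast cabinet may contribute at most 10^(90.3/10) − 7.586e+08 = 3.129e+08, i.e. 84.95 dB.
So the shot-blast cabinet must be reduced from 94.6 to 84.95 dB: IL = 9.65 dB.

10 dB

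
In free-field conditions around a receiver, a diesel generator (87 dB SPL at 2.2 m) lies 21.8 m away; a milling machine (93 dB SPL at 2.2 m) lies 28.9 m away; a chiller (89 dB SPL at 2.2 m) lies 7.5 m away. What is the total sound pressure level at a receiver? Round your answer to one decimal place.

79.3 dB SPL

First find each source's level at the receiver (point-source: −20·log₁₀(r/r_ref)), then combine on an intensity basis.
diesel generator: 87 − 20·log₁₀(21.8/2.2) = 87 − 19.92 = 67.08 dB SPL.
milling machine: 93 − 20·log₁₀(28.9/2.2) = 93 − 22.37 = 70.63 dB SPL.
chiller: 89 − 20·log₁₀(7.5/2.2) = 89 − 10.65 = 78.35 dB SPL.
Σ 10^(L/10) = 8.501e+07 → L_total = 10·log₁₀(8.501e+07) = 79.29 dB SPL.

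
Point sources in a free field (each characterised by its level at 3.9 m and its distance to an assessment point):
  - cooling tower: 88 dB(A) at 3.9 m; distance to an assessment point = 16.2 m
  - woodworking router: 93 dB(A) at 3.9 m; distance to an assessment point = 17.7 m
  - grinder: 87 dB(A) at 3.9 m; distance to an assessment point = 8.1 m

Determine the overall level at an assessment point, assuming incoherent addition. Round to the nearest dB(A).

84 dB(A)

Propagate each source to the receiver with L = L_ref − 20·log₁₀(r/r_ref), then add intensities.
cooling tower: 88 − 20·log₁₀(16.2/3.9) = 88 − 12.37 = 75.63 dB(A).
woodworking router: 93 − 20·log₁₀(17.7/3.9) = 93 − 13.14 = 79.86 dB(A).
grinder: 87 − 20·log₁₀(8.1/3.9) = 87 − 6.35 = 80.65 dB(A).
Σ 10^(L/10) = 2.496e+08 → L_total = 10·log₁₀(2.496e+08) = 83.97 dB(A).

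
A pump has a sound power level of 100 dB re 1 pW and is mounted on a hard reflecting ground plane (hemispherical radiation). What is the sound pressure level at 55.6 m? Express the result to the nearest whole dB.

57 dB

L_p = L_w − 10·log₁₀(2π·r²) with r = 55.6 m.
2π·r² = 1.942e+04 m², 10·log₁₀ of that is 42.883 dB.
L_p = 100 − 42.883 = 57.12 dB.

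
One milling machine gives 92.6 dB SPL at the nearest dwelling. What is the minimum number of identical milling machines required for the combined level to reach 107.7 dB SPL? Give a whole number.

33

N identical sources give L₁ + 10·log₁₀ N, so require 10·log₁₀ N ≥ 107.7 − 92.6 = 15.1 dB.
N ≥ 10^(15.1/10) = 32.359, so N = 33.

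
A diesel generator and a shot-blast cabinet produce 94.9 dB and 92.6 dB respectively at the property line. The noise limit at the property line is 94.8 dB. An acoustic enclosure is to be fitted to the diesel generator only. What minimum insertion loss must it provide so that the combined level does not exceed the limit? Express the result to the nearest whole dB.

The untreated sources together contribute 10^(92.6/10) = 1.820e+09, i.e. 92.60 dB.
The limit corresponds to 10^(94.8/10) = 3.020e+09; subtracting the fixed part leaves 1.200e+09 for the diesel generator, i.e. 90.79 dB.
So the diesel generator must be reduced from 94.9 to 90.79 dB: IL = 4.11 dB.

4 dB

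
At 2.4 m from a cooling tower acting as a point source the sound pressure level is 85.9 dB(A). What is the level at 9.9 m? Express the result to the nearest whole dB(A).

74 dB(A)

For a point source, L₂ = L₁ − 20·log₁₀(r₂/r₁).
L₂ = 85.9 − 20·log₁₀(9.9/2.4) = 85.9 − 12.308 = 73.59 dB(A).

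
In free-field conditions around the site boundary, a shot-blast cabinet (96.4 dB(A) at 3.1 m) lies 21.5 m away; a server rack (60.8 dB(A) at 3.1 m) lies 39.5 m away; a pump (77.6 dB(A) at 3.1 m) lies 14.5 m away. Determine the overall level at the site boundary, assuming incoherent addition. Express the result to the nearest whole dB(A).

80 dB(A)

Apply inverse-square spreading to bring every level to the receiver, then sum 10^(L/10).
shot-blast cabinet: 96.4 − 20·log₁₀(21.5/3.1) = 96.4 − 16.82 = 79.58 dB(A).
server rack: 60.8 − 20·log₁₀(39.5/3.1) = 60.8 − 22.10 = 38.70 dB(A).
pump: 77.6 − 20·log₁₀(14.5/3.1) = 77.6 − 13.40 = 64.20 dB(A).
Σ 10^(L/10) = 9.339e+07 → L_total = 10·log₁₀(9.339e+07) = 79.70 dB(A).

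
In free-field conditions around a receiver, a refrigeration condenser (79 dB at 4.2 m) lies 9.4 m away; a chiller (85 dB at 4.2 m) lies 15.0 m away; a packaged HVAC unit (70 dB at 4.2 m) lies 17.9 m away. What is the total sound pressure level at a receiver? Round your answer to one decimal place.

First find each source's level at the receiver (point-source: −20·log₁₀(r/r_ref)), then combine on an intensity basis.
refrigeration condenser: 79 − 20·log₁₀(9.4/4.2) = 79 − 7.00 = 72.00 dB.
chiller: 85 − 20·log₁₀(15.0/4.2) = 85 − 11.06 = 73.94 dB.
packaged HVAC unit: 70 − 20·log₁₀(17.9/4.2) = 70 − 12.59 = 57.41 dB.
Σ 10^(L/10) = 4.120e+07 → L_total = 10·log₁₀(4.120e+07) = 76.15 dB.

76.1 dB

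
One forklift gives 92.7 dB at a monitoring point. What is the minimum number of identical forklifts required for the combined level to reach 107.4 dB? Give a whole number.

30

N identical sources give L₁ + 10·log₁₀ N, so require 10·log₁₀ N ≥ 107.4 − 92.7 = 14.7 dB.
N ≥ 10^(14.7/10) = 29.512, so N = 30.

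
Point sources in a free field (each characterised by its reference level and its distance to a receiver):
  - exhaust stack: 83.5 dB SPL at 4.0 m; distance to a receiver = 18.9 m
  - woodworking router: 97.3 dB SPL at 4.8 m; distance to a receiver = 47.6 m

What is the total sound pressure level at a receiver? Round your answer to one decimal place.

First find each source's level at the receiver (point-source: −20·log₁₀(r/r_ref)), then combine on an intensity basis.
exhaust stack: 83.5 − 20·log₁₀(18.9/4.0) = 83.5 − 13.49 = 70.01 dB SPL.
woodworking router: 97.3 − 20·log₁₀(47.6/4.8) = 97.3 − 19.93 = 77.37 dB SPL.
Σ 10^(L/10) = 6.464e+07 → L_total = 10·log₁₀(6.464e+07) = 78.10 dB SPL.

78.1 dB SPL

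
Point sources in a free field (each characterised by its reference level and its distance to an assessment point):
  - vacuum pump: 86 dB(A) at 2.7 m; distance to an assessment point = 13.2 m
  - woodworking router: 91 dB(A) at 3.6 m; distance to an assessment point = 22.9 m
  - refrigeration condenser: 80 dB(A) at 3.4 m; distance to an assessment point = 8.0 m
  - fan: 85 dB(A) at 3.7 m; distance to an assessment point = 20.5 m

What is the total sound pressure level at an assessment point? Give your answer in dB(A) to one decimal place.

78.8 dB(A)

Apply inverse-square spreading to bring every level to the receiver, then sum 10^(L/10).
vacuum pump: 86 − 20·log₁₀(13.2/2.7) = 86 − 13.78 = 72.22 dB(A).
woodworking router: 91 − 20·log₁₀(22.9/3.6) = 91 − 16.07 = 74.93 dB(A).
refrigeration condenser: 80 − 20·log₁₀(8.0/3.4) = 80 − 7.43 = 72.57 dB(A).
fan: 85 − 20·log₁₀(20.5/3.7) = 85 − 14.87 = 70.13 dB(A).
Σ 10^(L/10) = 7.613e+07 → L_total = 10·log₁₀(7.613e+07) = 78.82 dB(A).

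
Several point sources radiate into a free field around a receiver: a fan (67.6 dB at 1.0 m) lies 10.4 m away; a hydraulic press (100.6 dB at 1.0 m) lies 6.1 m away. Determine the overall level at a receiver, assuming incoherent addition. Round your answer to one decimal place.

Apply inverse-square spreading to bring every level to the receiver, then sum 10^(L/10).
fan: 67.6 − 20·log₁₀(10.4/1.0) = 67.6 − 20.34 = 47.26 dB.
hydraulic press: 100.6 − 20·log₁₀(6.1/1.0) = 100.6 − 15.71 = 84.89 dB.
Σ 10^(L/10) = 3.086e+08 → L_total = 10·log₁₀(3.086e+08) = 84.89 dB.

84.9 dB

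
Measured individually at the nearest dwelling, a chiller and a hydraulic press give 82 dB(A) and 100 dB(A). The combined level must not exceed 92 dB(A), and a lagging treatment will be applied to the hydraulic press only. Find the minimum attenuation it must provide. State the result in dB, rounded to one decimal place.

8.5 dB

Fixed contribution from the other source: Σ 10^(L/10) = 10^(82/10) = 1.585e+08 (82.00 dB(A)).
The limit corresponds to 10^(92/10) = 1.585e+09; subtracting the fixed part leaves 1.426e+09 for the hydraulic press, i.e. 91.54 dB(A).
So the hydraulic press must be reduced from 100 to 91.54 dB(A): IL = 8.46 dB.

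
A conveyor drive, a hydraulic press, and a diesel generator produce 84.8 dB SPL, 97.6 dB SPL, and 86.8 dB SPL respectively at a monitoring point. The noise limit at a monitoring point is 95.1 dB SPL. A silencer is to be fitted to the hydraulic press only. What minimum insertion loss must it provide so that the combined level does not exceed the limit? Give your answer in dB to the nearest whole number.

4 dB

The untreated sources together contribute 10^(84.8/10) + 10^(86.8/10) = 7.806e+08, i.e. 88.92 dB SPL.
The limit corresponds to 10^(95.1/10) = 3.236e+09; subtracting the fixed part leaves 2.455e+09 for the hydraulic press, i.e. 93.90 dB SPL.
So the hydraulic press must be reduced from 97.6 to 93.90 dB SPL: IL = 3.70 dB.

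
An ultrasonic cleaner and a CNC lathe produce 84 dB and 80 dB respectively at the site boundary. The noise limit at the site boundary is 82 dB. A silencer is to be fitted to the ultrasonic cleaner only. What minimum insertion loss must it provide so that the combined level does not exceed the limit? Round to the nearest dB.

The untreated sources together contribute 10^(80/10) = 1.000e+08, i.e. 80.00 dB.
To meet 82 dB overall, the treated ultrasonic cleaner may contribute at most 10^(82/10) − 1.000e+08 = 5.849e+07, i.e. 77.67 dB.
Required insertion loss = 84 − 77.67 = 6.33 dB.

6 dB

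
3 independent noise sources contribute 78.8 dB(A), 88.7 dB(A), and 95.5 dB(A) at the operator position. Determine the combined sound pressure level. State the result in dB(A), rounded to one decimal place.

For uncorrelated sources the intensities add, so convert each level to linear form, sum, and take 10·log₁₀ of the total.
Σ 10^(L/10) = 10^(78.8/10) + 10^(88.7/10) + 10^(95.5/10) = 4.365e+09.
L_total = 10·log₁₀(4.365e+09) = 96.40 dB(A).

96.4 dB(A)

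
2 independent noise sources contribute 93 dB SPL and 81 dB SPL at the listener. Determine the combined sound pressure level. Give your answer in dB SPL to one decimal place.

93.3 dB SPL

Incoherent sources combine by intensity addition: L_total = 10·log₁₀(Σ 10^(L_i/10)).
Σ 10^(L/10) = 10^(93/10) + 10^(81/10) = 2.121e+09.
L_total = 10·log₁₀(2.121e+09) = 93.27 dB SPL.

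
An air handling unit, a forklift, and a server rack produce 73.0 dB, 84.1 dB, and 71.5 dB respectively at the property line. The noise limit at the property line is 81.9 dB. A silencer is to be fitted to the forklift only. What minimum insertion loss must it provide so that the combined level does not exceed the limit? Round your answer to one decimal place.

3.3 dB

The untreated sources together contribute 10^(73.0/10) + 10^(71.5/10) = 3.408e+07, i.e. 75.32 dB.
To meet 81.9 dB overall, the treated forklift may contribute at most 10^(81.9/10) − 3.408e+07 = 1.208e+08, i.e. 80.82 dB.
So the forklift must be reduced from 84.1 to 80.82 dB: IL = 3.28 dB.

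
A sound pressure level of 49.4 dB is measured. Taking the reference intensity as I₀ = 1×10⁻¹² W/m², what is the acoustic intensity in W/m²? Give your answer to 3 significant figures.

8.71e-08 W/m²

I = I₀·10^(L/10) = 10⁻¹² × 10^(49.4/10) = 10^(-7.060).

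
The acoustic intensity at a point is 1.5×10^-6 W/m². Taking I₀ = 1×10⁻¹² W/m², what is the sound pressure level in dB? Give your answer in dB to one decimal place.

61.8 dB

Dividing by I₀ shifts the exponent by 12: I/I₀ = 1.5×10^6.
L = 10·(0.1761 + 6) = 61.76 dB.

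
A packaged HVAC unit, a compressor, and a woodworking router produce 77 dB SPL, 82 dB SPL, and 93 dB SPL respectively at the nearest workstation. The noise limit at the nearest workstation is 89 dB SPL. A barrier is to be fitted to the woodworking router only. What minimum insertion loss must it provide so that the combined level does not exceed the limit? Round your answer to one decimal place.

Everything except the woodworking router sums to 10^(77/10) + 10^(82/10) = 2.086e+08 in linear terms, 83.19 dB SPL.
The limit corresponds to 10^(89/10) = 7.943e+08; subtracting the fixed part leaves 5.857e+08 for the woodworking router, i.e. 87.68 dB SPL.
So the woodworking router must be reduced from 93 to 87.68 dB SPL: IL = 5.32 dB.

5.3 dB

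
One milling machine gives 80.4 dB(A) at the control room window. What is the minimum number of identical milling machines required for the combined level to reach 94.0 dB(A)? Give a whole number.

23

N identical sources give L₁ + 10·log₁₀ N, so require 10·log₁₀ N ≥ 94.0 − 80.4 = 13.6 dB.
N ≥ 10^(13.6/10) = 22.909, so N = 23.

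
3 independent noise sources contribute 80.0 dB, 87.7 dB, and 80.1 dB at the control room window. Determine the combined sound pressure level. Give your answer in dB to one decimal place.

Incoherent sources combine by intensity addition: L_total = 10·log₁₀(Σ 10^(L_i/10)).
Σ 10^(L/10) = 10^(80.0/10) + 10^(87.7/10) + 10^(80.1/10) = 7.912e+08.
L_total = 10·log₁₀(7.912e+08) = 88.98 dB.

89.0 dB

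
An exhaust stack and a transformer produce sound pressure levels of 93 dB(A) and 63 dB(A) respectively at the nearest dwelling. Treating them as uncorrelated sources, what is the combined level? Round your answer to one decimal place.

Incoherent sources combine by intensity addition: L_total = 10·log₁₀(Σ 10^(L_i/10)).
Σ 10^(L/10) = 10^(93/10) + 10^(63/10) = 1.997e+09.
L_total = 10·log₁₀(1.997e+09) = 93.00 dB(A).

93.0 dB(A)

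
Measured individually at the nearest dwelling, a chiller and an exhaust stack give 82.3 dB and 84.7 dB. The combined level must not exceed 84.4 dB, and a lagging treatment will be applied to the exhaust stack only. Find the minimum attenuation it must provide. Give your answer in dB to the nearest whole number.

Everything except the exhaust stack sums to 10^(82.3/10) = 1.698e+08 in linear terms, 82.30 dB.
To meet 84.4 dB overall, the treated exhaust stack may contribute at most 10^(84.4/10) − 1.698e+08 = 1.056e+08, i.e. 80.24 dB.
Required insertion loss = 84.7 − 80.24 = 4.46 dB.

4 dB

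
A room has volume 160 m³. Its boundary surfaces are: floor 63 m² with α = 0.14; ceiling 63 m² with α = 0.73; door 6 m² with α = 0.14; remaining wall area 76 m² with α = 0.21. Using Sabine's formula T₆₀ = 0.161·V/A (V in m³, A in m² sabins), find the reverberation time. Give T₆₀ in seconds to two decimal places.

A = Σ Sᵢαᵢ = 63·0.14 + 63·0.73 + 6·0.14 + 76·0.21 = 71.61 m².
T₆₀ = 0.161 × 160 / 71.61 = 0.360 s.

0.36 s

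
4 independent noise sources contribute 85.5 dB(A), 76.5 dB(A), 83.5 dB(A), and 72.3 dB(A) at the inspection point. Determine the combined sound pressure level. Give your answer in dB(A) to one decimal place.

Incoherent sources combine by intensity addition: L_total = 10·log₁₀(Σ 10^(L_i/10)).
Σ 10^(L/10) = 10^(85.5/10) + 10^(76.5/10) + 10^(83.5/10) + 10^(72.3/10) = 6.403e+08.
L_total = 10·log₁₀(6.403e+08) = 88.06 dB(A).

88.1 dB(A)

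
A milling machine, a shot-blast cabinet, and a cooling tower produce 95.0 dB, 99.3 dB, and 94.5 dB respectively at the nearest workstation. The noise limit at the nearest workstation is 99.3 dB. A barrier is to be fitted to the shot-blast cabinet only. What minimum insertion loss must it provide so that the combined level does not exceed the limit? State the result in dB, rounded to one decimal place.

Everything except the shot-blast cabinet sums to 10^(95.0/10) + 10^(94.5/10) = 5.981e+09 in linear terms, 97.77 dB.
To meet 99.3 dB overall, the treated shot-blast cabinet may contribute at most 10^(99.3/10) − 5.981e+09 = 2.531e+09, i.e. 94.03 dB.
So the shot-blast cabinet must be reduced from 99.3 to 94.03 dB: IL = 5.27 dB.

5.3 dB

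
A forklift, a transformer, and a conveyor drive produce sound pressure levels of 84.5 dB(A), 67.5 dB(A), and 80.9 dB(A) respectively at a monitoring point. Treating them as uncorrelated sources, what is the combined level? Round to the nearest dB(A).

86 dB(A)

Incoherent sources combine by intensity addition: L_total = 10·log₁₀(Σ 10^(L_i/10)).
Σ 10^(L/10) = 10^(84.5/10) + 10^(67.5/10) + 10^(80.9/10) = 4.105e+08.
L_total = 10·log₁₀(4.105e+08) = 86.13 dB(A).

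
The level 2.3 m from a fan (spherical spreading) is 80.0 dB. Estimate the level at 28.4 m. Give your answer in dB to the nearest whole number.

58 dB

Point-source attenuation: ΔL = 20·log₁₀(r₂/r₁) = 20·log₁₀(28.4/2.3) = 21.832 dB.
L₂ = 80.0 − 20·log₁₀(28.4/2.3) = 80.0 − 21.832 = 58.17 dB.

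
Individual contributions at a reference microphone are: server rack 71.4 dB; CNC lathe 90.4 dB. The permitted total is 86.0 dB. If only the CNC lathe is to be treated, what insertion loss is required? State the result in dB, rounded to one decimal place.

4.6 dB

Everything except the CNC lathe sums to 10^(71.4/10) = 1.380e+07 in linear terms, 71.40 dB.
To meet 86.0 dB overall, the treated CNC lathe may contribute at most 10^(86.0/10) − 1.380e+07 = 3.843e+08, i.e. 85.85 dB.
So the CNC lathe must be reduced from 90.4 to 85.85 dB: IL = 4.55 dB.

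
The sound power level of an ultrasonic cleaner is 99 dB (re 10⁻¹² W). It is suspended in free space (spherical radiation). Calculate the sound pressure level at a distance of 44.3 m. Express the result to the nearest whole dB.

Free-field spherical radiation: L_p = L_w − 10·log₁₀(4π·r²), r = 44.3 m.
4π·r² = 2.466e+04 m², 10·log₁₀ of that is 43.920 dB.
L_p = 99 − 43.920 = 55.08 dB.

55 dB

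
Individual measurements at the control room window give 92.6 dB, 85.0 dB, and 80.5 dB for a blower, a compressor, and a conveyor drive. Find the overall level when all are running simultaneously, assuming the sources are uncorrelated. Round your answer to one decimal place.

Incoherent sources combine by intensity addition: L_total = 10·log₁₀(Σ 10^(L_i/10)).
Σ 10^(L/10) = 10^(92.6/10) + 10^(85.0/10) + 10^(80.5/10) = 2.248e+09.
L_total = 10·log₁₀(2.248e+09) = 93.52 dB.

93.5 dB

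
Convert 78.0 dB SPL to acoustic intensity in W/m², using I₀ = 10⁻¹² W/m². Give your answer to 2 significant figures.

L = 10·log₁₀(I/I₀) ⇒ I = I₀·10^(L/10) = 10⁻¹² × 10^7.80.

6.3e-05 W/m²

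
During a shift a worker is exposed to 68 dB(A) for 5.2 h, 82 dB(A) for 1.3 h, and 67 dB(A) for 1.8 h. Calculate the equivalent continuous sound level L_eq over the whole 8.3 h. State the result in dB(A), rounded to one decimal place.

Weight each interval's intensity by its duration and average over T = 8.3 h:
Σ tᵢ·10^(Lᵢ/10) = 5.2·10^(68/10) + 1.3·10^(82/10) + 1.8·10^(67/10) = 2.479e+08.
L_eq = 10·log₁₀(2.479e+08/8.3) = 74.75 dB(A).

74.8 dB(A)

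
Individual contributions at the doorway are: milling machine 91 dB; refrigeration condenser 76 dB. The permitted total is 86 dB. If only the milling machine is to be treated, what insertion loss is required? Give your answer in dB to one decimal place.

The untreated sources together contribute 10^(76/10) = 3.981e+07, i.e. 76.00 dB.
To meet 86 dB overall, the treated milling machine may contribute at most 10^(86/10) − 3.981e+07 = 3.583e+08, i.e. 85.54 dB.
Required insertion loss = 91 − 85.54 = 5.46 dB.

5.5 dB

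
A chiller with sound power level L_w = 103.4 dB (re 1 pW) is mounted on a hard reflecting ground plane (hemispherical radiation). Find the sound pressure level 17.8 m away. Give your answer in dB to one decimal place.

L_p = L_w − 10·log₁₀(2π·r²) with r = 17.8 m.
2π·r² = 1991 m², 10·log₁₀ of that is 32.990 dB.
L_p = 103.4 − 32.990 = 70.41 dB.

70.4 dB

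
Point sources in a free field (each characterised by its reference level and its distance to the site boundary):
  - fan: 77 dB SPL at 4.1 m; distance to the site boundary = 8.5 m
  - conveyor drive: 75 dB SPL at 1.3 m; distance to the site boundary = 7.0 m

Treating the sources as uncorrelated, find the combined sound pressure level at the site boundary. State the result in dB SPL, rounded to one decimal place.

First find each source's level at the receiver (point-source: −20·log₁₀(r/r_ref)), then combine on an intensity basis.
fan: 77 − 20·log₁₀(8.5/4.1) = 77 − 6.33 = 70.67 dB SPL.
conveyor drive: 75 − 20·log₁₀(7.0/1.3) = 75 − 14.62 = 60.38 dB SPL.
Σ 10^(L/10) = 1.275e+07 → L_total = 10·log₁₀(1.275e+07) = 71.06 dB SPL.

71.1 dB SPL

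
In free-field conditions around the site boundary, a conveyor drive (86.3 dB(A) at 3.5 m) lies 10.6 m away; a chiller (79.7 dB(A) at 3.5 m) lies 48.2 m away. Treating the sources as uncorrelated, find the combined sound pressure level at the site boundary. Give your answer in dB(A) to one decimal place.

76.7 dB(A)

Apply inverse-square spreading to bring every level to the receiver, then sum 10^(L/10).
conveyor drive: 86.3 − 20·log₁₀(10.6/3.5) = 86.3 − 9.62 = 76.68 dB(A).
chiller: 79.7 − 20·log₁₀(48.2/3.5) = 79.7 − 22.78 = 56.92 dB(A).
Σ 10^(L/10) = 4.700e+07 → L_total = 10·log₁₀(4.700e+07) = 76.72 dB(A).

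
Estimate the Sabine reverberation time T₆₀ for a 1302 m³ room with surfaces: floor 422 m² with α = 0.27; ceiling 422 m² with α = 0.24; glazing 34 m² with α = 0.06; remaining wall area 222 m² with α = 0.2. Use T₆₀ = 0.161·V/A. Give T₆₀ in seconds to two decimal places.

Summing Sᵢαᵢ: 422·0.27 + 422·0.24 + 34·0.06 + 222·0.2 = 261.66 m².
T₆₀ = 0.161 × 1302 / 261.66 = 0.801 s.

0.80 s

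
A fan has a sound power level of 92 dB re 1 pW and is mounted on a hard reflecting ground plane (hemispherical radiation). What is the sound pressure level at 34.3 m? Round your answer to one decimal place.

L_p = L_w − 10·log₁₀(2π·r²) with r = 34.3 m.
2π·r² = 7392 m², 10·log₁₀ of that is 38.688 dB.
L_p = 92 − 38.688 = 53.31 dB.

53.3 dB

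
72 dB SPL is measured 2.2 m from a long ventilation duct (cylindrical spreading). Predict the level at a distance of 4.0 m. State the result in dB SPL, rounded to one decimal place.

Line-source attenuation: ΔL = 10·log₁₀(r₂/r₁) = 10·log₁₀(4.0/2.2) = 2.596 dB.
L₂ = 72 − 10·log₁₀(4.0/2.2) = 72 − 2.596 = 69.40 dB SPL.

69.4 dB SPL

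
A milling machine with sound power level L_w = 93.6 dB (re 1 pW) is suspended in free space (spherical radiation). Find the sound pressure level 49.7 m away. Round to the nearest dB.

The power spreads over a sphere of area 4π·r², so L_p = L_w − 10·log₁₀(4π·r²).
4π·r² = 3.104e+04 m², 10·log₁₀ of that is 44.919 dB.
L_p = 93.6 − 44.919 = 48.68 dB.

49 dB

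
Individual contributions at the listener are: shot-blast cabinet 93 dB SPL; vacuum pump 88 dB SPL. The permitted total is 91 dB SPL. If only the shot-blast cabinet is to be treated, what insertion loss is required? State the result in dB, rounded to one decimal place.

5.0 dB

Everything except the shot-blast cabinet sums to 10^(88/10) = 6.310e+08 in linear terms, 88.00 dB SPL.
The limit corresponds to 10^(91/10) = 1.259e+09; subtracting the fixed part leaves 6.280e+08 for the shot-blast cabinet, i.e. 87.98 dB SPL.
So the shot-blast cabinet must be reduced from 93 to 87.98 dB SPL: IL = 5.02 dB.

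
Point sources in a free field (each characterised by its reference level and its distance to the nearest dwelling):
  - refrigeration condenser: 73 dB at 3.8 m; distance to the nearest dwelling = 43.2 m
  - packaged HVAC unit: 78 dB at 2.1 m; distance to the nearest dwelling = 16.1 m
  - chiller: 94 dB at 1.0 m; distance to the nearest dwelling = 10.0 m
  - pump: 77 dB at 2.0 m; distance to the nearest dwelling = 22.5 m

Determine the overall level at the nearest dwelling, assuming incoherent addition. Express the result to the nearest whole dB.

74 dB

Propagate each source to the receiver with L = L_ref − 20·log₁₀(r/r_ref), then add intensities.
refrigeration condenser: 73 − 20·log₁₀(43.2/3.8) = 73 − 21.11 = 51.89 dB.
packaged HVAC unit: 78 − 20·log₁₀(16.1/2.1) = 78 − 17.69 = 60.31 dB.
chiller: 94 − 20·log₁₀(10.0/1.0) = 94 − 20.00 = 74.00 dB.
pump: 77 − 20·log₁₀(22.5/2.0) = 77 − 21.02 = 55.98 dB.
Σ 10^(L/10) = 2.674e+07 → L_total = 10·log₁₀(2.674e+07) = 74.27 dB.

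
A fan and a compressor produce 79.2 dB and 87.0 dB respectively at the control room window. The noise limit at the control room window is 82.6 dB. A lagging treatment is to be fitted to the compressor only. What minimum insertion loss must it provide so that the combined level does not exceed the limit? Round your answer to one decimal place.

The untreated sources together contribute 10^(79.2/10) = 8.318e+07, i.e. 79.20 dB.
The limit corresponds to 10^(82.6/10) = 1.820e+08; subtracting the fixed part leaves 9.879e+07 for the compressor, i.e. 79.95 dB.
So the compressor must be reduced from 87.0 to 79.95 dB: IL = 7.05 dB.

7.1 dB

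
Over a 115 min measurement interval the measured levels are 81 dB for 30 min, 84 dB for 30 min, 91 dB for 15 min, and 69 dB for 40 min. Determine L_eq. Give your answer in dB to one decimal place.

84.2 dB

Weight each interval's intensity by its duration and average over T = 115 min:
Σ tᵢ·10^(Lᵢ/10) = 30·10^(81/10) + 30·10^(84/10) + 15·10^(91/10) + 40·10^(69/10) = 3.051e+10.
L_eq = 10·log₁₀(3.051e+10/115) = 84.24 dB.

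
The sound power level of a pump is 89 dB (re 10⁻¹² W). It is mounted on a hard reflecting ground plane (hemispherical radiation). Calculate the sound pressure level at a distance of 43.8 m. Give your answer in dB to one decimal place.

Free-field hemispherical radiation: L_p = L_w − 10·log₁₀(2π·r²), r = 43.8 m.
2π·r² = 1.205e+04 m², 10·log₁₀ of that is 40.811 dB.
L_p = 89 − 40.811 = 48.19 dB.

48.2 dB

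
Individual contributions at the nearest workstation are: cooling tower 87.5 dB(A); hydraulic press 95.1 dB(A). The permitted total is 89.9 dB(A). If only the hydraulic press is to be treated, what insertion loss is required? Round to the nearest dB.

Everything except the hydraulic press sums to 10^(87.5/10) = 5.623e+08 in linear terms, 87.50 dB(A).
To meet 89.9 dB(A) overall, the treated hydraulic press may contribute at most 10^(89.9/10) − 5.623e+08 = 4.149e+08, i.e. 86.18 dB(A).
Required insertion loss = 95.1 − 86.18 = 8.92 dB.

9 dB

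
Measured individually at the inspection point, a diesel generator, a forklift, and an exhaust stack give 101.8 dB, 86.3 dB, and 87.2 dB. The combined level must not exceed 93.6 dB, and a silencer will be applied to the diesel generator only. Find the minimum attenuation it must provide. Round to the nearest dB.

Fixed contribution from the other sources: Σ 10^(L/10) = 10^(86.3/10) + 10^(87.2/10) = 9.514e+08 (89.78 dB).
To meet 93.6 dB overall, the treated diesel generator may contribute at most 10^(93.6/10) − 9.514e+08 = 1.339e+09, i.e. 91.27 dB.
So the diesel generator must be reduced from 101.8 to 91.27 dB: IL = 10.53 dB.

11 dB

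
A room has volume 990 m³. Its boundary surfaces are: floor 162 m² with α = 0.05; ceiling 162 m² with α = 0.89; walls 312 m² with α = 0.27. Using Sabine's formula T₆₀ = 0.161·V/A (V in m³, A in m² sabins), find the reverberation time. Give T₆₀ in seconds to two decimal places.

0.67 s

Total absorption A = 162·0.05 + 162·0.89 + 312·0.27 = 236.52 m² sabins.
T₆₀ = 0.161 × 990 / 236.52 = 0.674 s.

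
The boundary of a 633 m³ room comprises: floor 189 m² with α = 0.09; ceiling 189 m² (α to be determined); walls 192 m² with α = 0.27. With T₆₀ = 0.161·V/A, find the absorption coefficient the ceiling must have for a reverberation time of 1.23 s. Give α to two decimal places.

0.07

A = 0.161·V/T₆₀ = 0.161·633/1.23 = 82.86 m² sabins.
Absorption from the other surfaces = 189·0.09 + 192·0.27 = 68.85 m², so the ceiling must supply 14.01 m² over 189 m².
α = 14.01/189 = 0.074.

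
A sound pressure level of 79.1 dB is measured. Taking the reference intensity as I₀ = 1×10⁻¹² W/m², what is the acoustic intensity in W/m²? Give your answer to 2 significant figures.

I/I₀ = 10^(79.1/10) = 8.128e+07, so I = 8.128e+07 × 10⁻¹² W/m².

8.1e-05 W/m²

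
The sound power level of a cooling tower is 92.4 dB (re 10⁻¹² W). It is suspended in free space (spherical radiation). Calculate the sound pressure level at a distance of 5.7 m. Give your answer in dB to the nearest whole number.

Free-field spherical radiation: L_p = L_w − 10·log₁₀(4π·r²), r = 5.7 m.
4π·r² = 408.3 m², 10·log₁₀ of that is 26.110 dB.
L_p = 92.4 − 26.110 = 66.29 dB.

66 dB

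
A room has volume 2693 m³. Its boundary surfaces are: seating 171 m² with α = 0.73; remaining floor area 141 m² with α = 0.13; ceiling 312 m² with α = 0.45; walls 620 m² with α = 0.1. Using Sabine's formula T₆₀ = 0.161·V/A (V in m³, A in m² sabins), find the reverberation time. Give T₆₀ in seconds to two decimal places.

A = Σ Sᵢαᵢ = 171·0.73 + 141·0.13 + 312·0.45 + 620·0.1 = 345.56 m².
T₆₀ = 0.161 × 2693 / 345.56 = 1.255 s.

1.25 s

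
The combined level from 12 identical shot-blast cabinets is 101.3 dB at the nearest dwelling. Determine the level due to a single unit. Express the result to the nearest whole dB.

91 dB

For N identical incoherent sources L_total = L₁ + 10·log₁₀ N, so L₁ = 101.3 − 10·log₁₀(12) = 101.3 − 10.792.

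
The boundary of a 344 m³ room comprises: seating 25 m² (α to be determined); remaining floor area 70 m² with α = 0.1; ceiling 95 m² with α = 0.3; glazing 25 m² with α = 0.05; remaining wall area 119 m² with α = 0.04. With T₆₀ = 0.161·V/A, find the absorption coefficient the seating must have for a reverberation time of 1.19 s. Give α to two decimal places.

From T₆₀ = 0.161·V/A, the target T₆₀ = 1.19 s needs A = 0.161·344/1.19 = 46.54 m².
Absorption from the other surfaces = 70·0.1 + 95·0.3 + 25·0.05 + 119·0.04 = 41.51 m², so the seating must supply 5.03 m² over 25 m².
α = 5.03/25 = 0.201.

0.20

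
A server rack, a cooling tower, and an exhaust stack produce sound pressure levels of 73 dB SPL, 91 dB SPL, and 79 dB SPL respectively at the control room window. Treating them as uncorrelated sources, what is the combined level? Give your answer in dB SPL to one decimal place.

91.3 dB SPL

For uncorrelated sources the intensities add, so convert each level to linear form, sum, and take 10·log₁₀ of the total.
Σ 10^(L/10) = 10^(73/10) + 10^(91/10) + 10^(79/10) = 1.358e+09.
L_total = 10·log₁₀(1.358e+09) = 91.33 dB SPL.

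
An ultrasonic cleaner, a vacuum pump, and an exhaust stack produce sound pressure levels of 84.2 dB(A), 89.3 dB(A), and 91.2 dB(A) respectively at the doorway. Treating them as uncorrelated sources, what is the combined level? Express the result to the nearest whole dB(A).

94 dB(A)

For uncorrelated sources the intensities add, so convert each level to linear form, sum, and take 10·log₁₀ of the total.
Σ 10^(L/10) = 10^(84.2/10) + 10^(89.3/10) + 10^(91.2/10) = 2.432e+09.
L_total = 10·log₁₀(2.432e+09) = 93.86 dB(A).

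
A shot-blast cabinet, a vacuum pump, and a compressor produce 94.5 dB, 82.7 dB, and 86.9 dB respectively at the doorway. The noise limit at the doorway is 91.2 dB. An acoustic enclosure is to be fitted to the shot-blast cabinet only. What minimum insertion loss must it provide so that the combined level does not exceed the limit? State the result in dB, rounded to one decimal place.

6.4 dB

Everything except the shot-blast cabinet sums to 10^(82.7/10) + 10^(86.9/10) = 6.760e+08 in linear terms, 88.30 dB.
To meet 91.2 dB overall, the treated shot-blast cabinet may contribute at most 10^(91.2/10) − 6.760e+08 = 6.423e+08, i.e. 88.08 dB.
Required insertion loss = 94.5 − 88.08 = 6.42 dB.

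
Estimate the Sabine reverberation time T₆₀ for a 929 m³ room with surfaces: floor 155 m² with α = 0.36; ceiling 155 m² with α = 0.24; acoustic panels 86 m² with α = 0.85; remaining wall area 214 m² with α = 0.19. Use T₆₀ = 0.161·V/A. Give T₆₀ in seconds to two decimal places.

A = Σ Sᵢαᵢ = 155·0.36 + 155·0.24 + 86·0.85 + 214·0.19 = 206.76 m².
T₆₀ = 0.161 × 929 / 206.76 = 0.723 s.

0.72 s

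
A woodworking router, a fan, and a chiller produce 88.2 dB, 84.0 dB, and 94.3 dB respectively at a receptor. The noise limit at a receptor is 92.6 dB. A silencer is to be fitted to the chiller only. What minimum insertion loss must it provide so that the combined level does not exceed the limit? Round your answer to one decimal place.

Fixed contribution from the other sources: Σ 10^(L/10) = 10^(88.2/10) + 10^(84.0/10) = 9.119e+08 (89.60 dB).
To meet 92.6 dB overall, the treated chiller may contribute at most 10^(92.6/10) − 9.119e+08 = 9.078e+08, i.e. 89.58 dB.
So the chiller must be reduced from 94.3 to 89.58 dB: IL = 4.72 dB.

4.7 dB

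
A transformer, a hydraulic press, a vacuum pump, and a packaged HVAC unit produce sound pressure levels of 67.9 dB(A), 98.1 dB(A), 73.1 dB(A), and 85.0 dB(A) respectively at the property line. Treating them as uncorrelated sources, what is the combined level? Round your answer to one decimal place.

Incoherent sources combine by intensity addition: L_total = 10·log₁₀(Σ 10^(L_i/10)).
Σ 10^(L/10) = 10^(67.9/10) + 10^(98.1/10) + 10^(73.1/10) + 10^(85.0/10) = 6.799e+09.
L_total = 10·log₁₀(6.799e+09) = 98.32 dB(A).

98.3 dB(A)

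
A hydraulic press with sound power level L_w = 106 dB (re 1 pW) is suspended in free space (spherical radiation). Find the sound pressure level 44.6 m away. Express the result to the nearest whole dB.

L_p = L_w − 10·log₁₀(4π·r²) with r = 44.6 m.
4π·r² = 2.5e+04 m², 10·log₁₀ of that is 43.979 dB.
L_p = 106 − 43.979 = 62.02 dB.

62 dB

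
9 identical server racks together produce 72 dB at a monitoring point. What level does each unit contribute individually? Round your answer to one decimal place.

Dividing the total intensity by 9 lowers the level by 10·log₁₀ 9 = 9.542 dB: L₁ = 72 − 9.542.

62.5 dB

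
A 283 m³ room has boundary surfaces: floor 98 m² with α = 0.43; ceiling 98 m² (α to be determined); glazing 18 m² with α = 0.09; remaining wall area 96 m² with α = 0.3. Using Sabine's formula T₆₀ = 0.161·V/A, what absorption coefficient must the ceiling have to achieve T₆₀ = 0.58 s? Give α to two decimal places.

0.06

A = 0.161·V/T₆₀ = 0.161·283/0.58 = 78.56 m² sabins.
Absorption from the other surfaces = 98·0.43 + 18·0.09 + 96·0.3 = 72.56 m², so the ceiling must supply 6.00 m² over 98 m².
α = 6.00/98 = 0.061.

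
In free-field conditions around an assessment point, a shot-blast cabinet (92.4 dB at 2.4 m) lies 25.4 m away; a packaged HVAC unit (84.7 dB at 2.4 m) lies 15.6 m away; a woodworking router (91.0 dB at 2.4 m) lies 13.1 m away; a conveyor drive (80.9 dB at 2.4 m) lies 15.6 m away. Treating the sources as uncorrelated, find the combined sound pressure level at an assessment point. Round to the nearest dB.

78 dB

First find each source's level at the receiver (point-source: −20·log₁₀(r/r_ref)), then combine on an intensity basis.
shot-blast cabinet: 92.4 − 20·log₁₀(25.4/2.4) = 92.4 − 20.49 = 71.91 dB.
packaged HVAC unit: 84.7 − 20·log₁₀(15.6/2.4) = 84.7 − 16.26 = 68.44 dB.
woodworking router: 91.0 − 20·log₁₀(13.1/2.4) = 91.0 − 14.74 = 76.26 dB.
conveyor drive: 80.9 − 20·log₁₀(15.6/2.4) = 80.9 − 16.26 = 64.64 dB.
Σ 10^(L/10) = 6.767e+07 → L_total = 10·log₁₀(6.767e+07) = 78.30 dB.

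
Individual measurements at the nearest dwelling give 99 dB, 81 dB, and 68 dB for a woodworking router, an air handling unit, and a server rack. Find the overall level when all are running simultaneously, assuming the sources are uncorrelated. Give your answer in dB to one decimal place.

For uncorrelated sources the intensities add, so convert each level to linear form, sum, and take 10·log₁₀ of the total.
Σ 10^(L/10) = 10^(99/10) + 10^(81/10) + 10^(68/10) = 8.075e+09.
L_total = 10·log₁₀(8.075e+09) = 99.07 dB.

99.1 dB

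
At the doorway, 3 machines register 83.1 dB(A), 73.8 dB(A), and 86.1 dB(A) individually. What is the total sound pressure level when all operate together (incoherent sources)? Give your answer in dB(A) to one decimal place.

88.0 dB(A)

Incoherent sources combine by intensity addition: L_total = 10·log₁₀(Σ 10^(L_i/10)).
Σ 10^(L/10) = 10^(83.1/10) + 10^(73.8/10) + 10^(86.1/10) = 6.355e+08.
L_total = 10·log₁₀(6.355e+08) = 88.03 dB(A).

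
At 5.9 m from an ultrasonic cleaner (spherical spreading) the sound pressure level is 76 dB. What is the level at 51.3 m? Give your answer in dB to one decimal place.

57.2 dB

Spherical spreading from a point source gives a 20·log₁₀(r₂/r₁) drop.
L₂ = 76 − 20·log₁₀(51.3/5.9) = 76 − 18.785 = 57.21 dB.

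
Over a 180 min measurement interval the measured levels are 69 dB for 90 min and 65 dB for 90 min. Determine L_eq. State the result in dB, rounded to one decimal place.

L_eq = 10·log₁₀[(1/T)·Σ tᵢ·10^(Lᵢ/10)] with T = 180 min.
Σ tᵢ·10^(Lᵢ/10) = 90·10^(69/10) + 90·10^(65/10) = 9.995e+08.
L_eq = 10·log₁₀(9.995e+08/180) = 67.45 dB.

67.4 dB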